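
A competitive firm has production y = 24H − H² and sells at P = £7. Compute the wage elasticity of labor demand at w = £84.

From P·MP_H = w with MP_H = 24 − 2H, labor demand is H(w) = (24 − w/7)/2.
dH/dw = −1/(14) = -1/14.
At w = 84, H = 6, so ε = (dH/dw)·(w/H) = (-1/14)·(84/6) = -1.

ε = -1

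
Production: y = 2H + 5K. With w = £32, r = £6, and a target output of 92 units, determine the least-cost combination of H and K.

H* = 0, K* = 18.4

The inputs are perfect substitutes, so the firm uses whichever has the lower cost per unit of output.
Cost per unit of output via H is w/2 = 16; via K it is r/5 = 1.2. K is cheaper.
Producing y = 92 with K alone: H = 0, K = 18.4.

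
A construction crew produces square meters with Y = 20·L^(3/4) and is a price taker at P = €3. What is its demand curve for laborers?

L(w) = 4100625/w^(4)

MP_L = (3/4)·20·L^(-1/4) = 15·L^(-1/4).
Setting P·MP_L = w: 45·L^(-1/4) = w.
Solving for L: L^(-1/4) = w/45, so L = (45/w)^(4).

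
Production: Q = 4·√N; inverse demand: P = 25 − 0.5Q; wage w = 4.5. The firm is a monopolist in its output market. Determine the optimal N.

Marginal revenue from the inverse demand is MR = 25 − Q.
The marginal product is MP_N = 2·N^(-1/2).
A monopolist hires until marginal revenue product equals the wage: MR·MP_N = w.
At N, Q = 4·√N. Substituting and solving: (25 − 4·√N)·2·N^(-1/2) = 4.5 gives N = 16.

N* = 16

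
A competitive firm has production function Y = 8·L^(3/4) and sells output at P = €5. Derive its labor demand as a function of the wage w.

MP_L = (3/4)·8·L^(-1/4) = 6·L^(-1/4).
Setting P·MP_L = w: 30·L^(-1/4) = w.
Solving for L: L^(-1/4) = w/30, so L = (30/w)^(4).

L(w) = 810000/w^(4)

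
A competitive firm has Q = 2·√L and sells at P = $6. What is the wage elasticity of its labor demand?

ε = -2

MP_L = (1/2)·2·L^(-1/2), so P·MP_L = w gives 6·L^(-1/2) = w.
Solving, L(w) = (6/w)^(2). This is a constant-elasticity form: L ∝ w^(−2), so ε = −2.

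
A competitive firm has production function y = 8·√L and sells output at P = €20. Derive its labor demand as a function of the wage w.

MP_L = (1/2)·8·L^(-1/2) = 4·L^(-1/2).
Setting P·MP_L = w: 80·L^(-1/2) = w.
Solving for L: L^(-1/2) = w/80, so L = (80/w)^(2).

L(w) = 6400/w²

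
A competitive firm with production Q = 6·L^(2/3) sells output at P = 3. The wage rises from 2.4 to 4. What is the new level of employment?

L* = 27

From P·MP_L = w with MP_L = 4·L^(-1/3), the labor demand is L(w) = (12/w)^(3).
At w = 2.4: L = 125. At w = 4: L = 27.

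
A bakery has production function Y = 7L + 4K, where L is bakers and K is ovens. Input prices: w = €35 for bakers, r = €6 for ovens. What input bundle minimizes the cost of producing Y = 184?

The inputs are perfect substitutes, so the firm uses whichever has the lower cost per unit of output.
Cost per unit of output via L is w/7 = 5; via K it is r/4 = 1.5. K is cheaper.
Producing Y = 184 with K alone: L = 0, K = 46.

L* = 0, K* = 46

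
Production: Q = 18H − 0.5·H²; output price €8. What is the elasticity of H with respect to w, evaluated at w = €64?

From P·MP_H = w with MP_H = 18 − H, labor demand is H(w) = 18 − w/8.
dH/dw = −1/(8) = -0.125.
At w = 64, H = 10, so ε = (dH/dw)·(w/H) = (-0.125)·(64/10) = -0.8.

ε = -0.8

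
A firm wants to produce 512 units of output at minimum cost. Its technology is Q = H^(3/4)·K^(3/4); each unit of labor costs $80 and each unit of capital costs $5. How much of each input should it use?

Cost minimization requires the marginal rate of technical substitution to equal the input-price ratio: MP_H/MP_K = w/r.
Here MP_H/MP_K = (3/4)·(K/H)/(3/4) = (K/H). Setting this equal to 80/5 = 16 gives K = 16H.
Substituting into Q = 512: H^(3/4)·(16H)^(3/4) = 512.
Solving, H = 16 and K = 256.

H* = 16, K* = 256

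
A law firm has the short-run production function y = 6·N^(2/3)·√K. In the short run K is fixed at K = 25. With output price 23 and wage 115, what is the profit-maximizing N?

N* = 64

With K = 25, MP_N = (2/3)·6·N^(-1/3)·25^(1/2) = 20·N^(-1/3).
Profit maximization for a price taker requires P·MP_N = w: 23·20·N^(-1/3) = 115.
So N^(-1/3) = 0.25, which gives N = 64.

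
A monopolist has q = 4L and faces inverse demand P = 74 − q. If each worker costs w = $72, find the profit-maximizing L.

Marginal revenue from the inverse demand is MR = 74 − 2q.
The marginal product is MP_L = 4.
A monopolist hires until marginal revenue product equals the wage: MR·MP_L = w.
(74 − 8L)·4 = 72, so L = 7.

L* = 7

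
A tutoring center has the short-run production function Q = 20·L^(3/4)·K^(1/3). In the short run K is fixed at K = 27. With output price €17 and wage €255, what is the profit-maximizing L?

L* = 81

With K = 27, MP_L = (3/4)·20·L^(-1/4)·27^(1/3) = 45·L^(-1/4).
Profit maximization for a price taker requires P·MP_L = w: 17·45·L^(-1/4) = 255.
So L^(-1/4) = 1/3, which gives L = 81.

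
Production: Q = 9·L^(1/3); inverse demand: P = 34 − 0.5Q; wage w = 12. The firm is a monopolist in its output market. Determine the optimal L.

L* = 8

Marginal revenue from the inverse demand is MR = 34 − Q.
The marginal product is MP_L = 3·L^(-2/3).
A monopolist hires until marginal revenue product equals the wage: MR·MP_L = w.
At L, Q = 9·L^(1/3). Substituting and solving: (34 − 9·L^(1/3))·3·L^(-2/3) = 12 gives L = 8.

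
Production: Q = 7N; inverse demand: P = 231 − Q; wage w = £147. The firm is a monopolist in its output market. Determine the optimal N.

N* = 15

Marginal revenue from the inverse demand is MR = 231 − 2Q.
The marginal product is MP_N = 7.
A monopolist hires until marginal revenue product equals the wage: MR·MP_N = w.
(231 − 14N)·7 = 147, so N = 15.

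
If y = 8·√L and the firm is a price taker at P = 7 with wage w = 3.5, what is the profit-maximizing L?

L* = 64

MP_L = (1/2)·8·L^(-1/2) = 4·L^(-1/2).
Profit maximization for a price taker requires P·MP_L = w: 7·4·L^(-1/2) = 3.5.
So L^(-1/2) = 0.125, which gives L = 64.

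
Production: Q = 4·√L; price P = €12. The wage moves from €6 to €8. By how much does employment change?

From P·MP_L = w with MP_L = 2·L^(-1/2), the labor demand is L(w) = (24/w)^(2).
At w = 6: L = 16. At w = 8: L = 9.
ΔL = 9 − 16 = -7.

ΔL = -7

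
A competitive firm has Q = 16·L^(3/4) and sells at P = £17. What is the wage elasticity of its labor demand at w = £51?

MP_L = (3/4)·16·L^(-1/4), so P·MP_L = w gives 204·L^(-1/4) = w.
Solving, L(w) = (204/w)^(4). This is a constant-elasticity form: L ∝ w^(−4), so ε = −4.

ε = -4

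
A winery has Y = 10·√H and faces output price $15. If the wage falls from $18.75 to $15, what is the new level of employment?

H* = 25

From P·MP_H = w with MP_H = 5·H^(-1/2), the labor demand is H(w) = (75/w)^(2).
At w = 18.75: H = 16. At w = 15: H = 25.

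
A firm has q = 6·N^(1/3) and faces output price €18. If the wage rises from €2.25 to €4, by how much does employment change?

ΔN = -37

From P·MP_N = w with MP_N = 2·N^(-2/3), the labor demand is N(w) = (36/w)^(3/2).
At w = 2.25: N = 64. At w = 4: N = 27.
ΔN = 27 − 64 = -37.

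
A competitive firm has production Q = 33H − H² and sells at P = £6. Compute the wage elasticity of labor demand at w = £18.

ε = -0.1

From P·MP_H = w with MP_H = 33 − 2H, labor demand is H(w) = (33 − w/6)/2.
dH/dw = −1/(12) = -1/12.
At w = 18, H = 15, so ε = (dH/dw)·(w/H) = (-1/12)·(18/15) = -0.1.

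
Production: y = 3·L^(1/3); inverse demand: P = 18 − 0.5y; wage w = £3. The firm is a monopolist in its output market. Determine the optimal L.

Marginal revenue from the inverse demand is MR = 18 − y.
The marginal product is MP_L = L^(-2/3).
A monopolist hires until marginal revenue product equals the wage: MR·MP_L = w.
At L, y = 3·L^(1/3). Substituting and solving: (18 − 3·L^(1/3))·L^(-2/3) = 3 gives L = 8.

L* = 8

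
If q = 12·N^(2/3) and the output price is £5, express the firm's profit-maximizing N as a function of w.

MP_N = (2/3)·12·N^(-1/3) = 8·N^(-1/3).
Setting P·MP_N = w: 40·N^(-1/3) = w.
Solving for N: N^(-1/3) = w/40, so N = (40/w)^(3).

N(w) = 64000/w³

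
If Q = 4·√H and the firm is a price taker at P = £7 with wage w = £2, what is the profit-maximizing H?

H* = 49

MP_H = (1/2)·4·H^(-1/2) = 2·H^(-1/2).
Profit maximization for a price taker requires P·MP_H = w: 7·2·H^(-1/2) = 2.
So H^(-1/2) = 1/7, which gives H = 49.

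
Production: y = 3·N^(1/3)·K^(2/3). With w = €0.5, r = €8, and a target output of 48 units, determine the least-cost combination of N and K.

N* = 64, K* = 8

Cost minimization requires the marginal rate of technical substitution to equal the input-price ratio: MP_N/MP_K = w/r.
Here MP_N/MP_K = (1/3)·(K/N)/(2/3) = 0.5·(K/N). Setting this equal to 0.5/8 = 0.0625 gives K = 0.125N.
Substituting into y = 48: 3·N^(1/3)·(0.125N)^(2/3) = 48.
Solving, N = 64 and K = 8.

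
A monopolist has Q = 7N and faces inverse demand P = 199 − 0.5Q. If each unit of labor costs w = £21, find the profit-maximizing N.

N* = 28

Marginal revenue from the inverse demand is MR = 199 − Q.
The marginal product is MP_N = 7.
A monopolist hires until marginal revenue product equals the wage: MR·MP_N = w.
(199 − 7N)·7 = 21, so N = 28.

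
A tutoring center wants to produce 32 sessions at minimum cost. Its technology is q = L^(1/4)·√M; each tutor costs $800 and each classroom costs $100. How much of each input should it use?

Cost minimization requires the marginal rate of technical substitution to equal the input-price ratio: MP_L/MP_M = w/r.
Here MP_L/MP_M = (1/4)·(M/L)/(1/2) = 0.5·(M/L). Setting this equal to 800/100 = 8 gives M = 16L.
Substituting into q = 32: L^(1/4)·(16L)^(1/2) = 32.
Solving, L = 16 and M = 256.

L* = 16, M* = 256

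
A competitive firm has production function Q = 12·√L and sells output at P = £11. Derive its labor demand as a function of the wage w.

L(w) = 4356/w²

MP_L = (1/2)·12·L^(-1/2) = 6·L^(-1/2).
Setting P·MP_L = w: 66·L^(-1/2) = w.
Solving for L: L^(-1/2) = w/66, so L = (66/w)^(2).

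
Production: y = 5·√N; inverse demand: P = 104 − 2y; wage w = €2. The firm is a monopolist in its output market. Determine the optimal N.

Marginal revenue from the inverse demand is MR = 104 − 4y.
The marginal product is MP_N = 2.5·N^(-1/2).
A monopolist hires until marginal revenue product equals the wage: MR·MP_N = w.
At N, y = 5·√N. Substituting and solving: (104 − 20·√N)·2.5·N^(-1/2) = 2 gives N = 25.

N* = 25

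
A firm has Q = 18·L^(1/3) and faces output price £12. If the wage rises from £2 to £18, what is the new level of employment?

From P·MP_L = w with MP_L = 6·L^(-2/3), the labor demand is L(w) = (72/w)^(3/2).
At w = 2: L = 216. At w = 18: L = 8.

L* = 8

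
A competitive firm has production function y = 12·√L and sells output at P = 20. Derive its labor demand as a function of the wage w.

L(w) = 14400/w²

MP_L = (1/2)·12·L^(-1/2) = 6·L^(-1/2).
Setting P·MP_L = w: 120·L^(-1/2) = w.
Solving for L: L^(-1/2) = w/120, so L = (120/w)^(2).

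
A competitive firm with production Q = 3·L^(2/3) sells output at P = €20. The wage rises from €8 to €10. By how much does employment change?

ΔL = -61

From P·MP_L = w with MP_L = 2·L^(-1/3), the labor demand is L(w) = (40/w)^(3).
At w = 8: L = 125. At w = 10: L = 64.
ΔL = 64 − 125 = -61.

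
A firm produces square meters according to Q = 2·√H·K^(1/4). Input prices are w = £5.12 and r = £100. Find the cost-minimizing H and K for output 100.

H* = 625, K* = 16

Cost minimization requires the marginal rate of technical substitution to equal the input-price ratio: MP_H/MP_K = w/r.
Here MP_H/MP_K = (1/2)·(K/H)/(1/4) = 2·(K/H). Setting this equal to 5.12/100 = 0.0512 gives K = 0.0256H.
Substituting into Q = 100: 2·H^(1/2)·(0.0256H)^(1/4) = 100.
Solving, H = 625 and K = 16.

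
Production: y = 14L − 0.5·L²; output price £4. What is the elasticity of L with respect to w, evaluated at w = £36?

ε = -1.8

From P·MP_L = w with MP_L = 14 − L, labor demand is L(w) = 14 − w/4.
dL/dw = −1/(4) = -0.25.
At w = 36, L = 5, so ε = (dL/dw)·(w/L) = (-0.25)·(36/5) = -1.8.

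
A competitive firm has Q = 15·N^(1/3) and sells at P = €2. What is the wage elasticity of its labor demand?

ε = -1.5

MP_N = (1/3)·15·N^(-2/3), so P·MP_N = w gives 10·N^(-2/3) = w.
Solving, N(w) = (10/w)^(3/2). This is a constant-elasticity form: N ∝ w^(−3/2), so ε = −3/2.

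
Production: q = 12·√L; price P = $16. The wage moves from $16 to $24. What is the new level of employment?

From P·MP_L = w with MP_L = 6·L^(-1/2), the labor demand is L(w) = (96/w)^(2).
At w = 16: L = 36. At w = 24: L = 16.

L* = 16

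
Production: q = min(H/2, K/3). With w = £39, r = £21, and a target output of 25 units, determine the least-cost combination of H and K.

H* = 50, K* = 75

With a fixed-proportions technology, the cost-minimizing bundle uses no slack in either input: H/2 = K/3 = q.
So H = 2·25 = 50 and K = 3·25 = 75.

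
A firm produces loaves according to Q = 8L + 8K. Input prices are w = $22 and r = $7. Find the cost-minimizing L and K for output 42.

The inputs are perfect substitutes, so the firm uses whichever has the lower cost per unit of output.
Cost per unit of output via L is w/8 = 2.75; via K it is r/8 = 0.875. K is cheaper.
Producing Q = 42 with K alone: L = 0, K = 5.25.

L* = 0, K* = 5.25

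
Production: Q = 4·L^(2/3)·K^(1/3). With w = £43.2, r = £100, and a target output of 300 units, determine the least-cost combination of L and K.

Cost minimization requires the marginal rate of technical substitution to equal the input-price ratio: MP_L/MP_K = w/r.
Here MP_L/MP_K = (2/3)·(K/L)/(1/3) = 2·(K/L). Setting this equal to 43.2/100 = 0.432 gives K = 0.216L.
Substituting into Q = 300: 4·L^(2/3)·(0.216L)^(1/3) = 300.
Solving, L = 125 and K = 27.

L* = 125, K* = 27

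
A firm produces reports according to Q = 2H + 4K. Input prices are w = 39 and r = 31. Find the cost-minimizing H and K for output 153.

H* = 0, K* = 38.25

The inputs are perfect substitutes, so the firm uses whichever has the lower cost per unit of output.
Cost per unit of output via H is w/2 = 19.5; via K it is r/4 = 7.75. K is cheaper.
Producing Q = 153 with K alone: H = 0, K = 38.25.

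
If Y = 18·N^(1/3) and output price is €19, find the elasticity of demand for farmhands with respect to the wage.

MP_N = (1/3)·18·N^(-2/3), so P·MP_N = w gives 114·N^(-2/3) = w.
Solving, N(w) = (114/w)^(3/2). This is a constant-elasticity form: N ∝ w^(−3/2), so ε = −3/2.

ε = -1.5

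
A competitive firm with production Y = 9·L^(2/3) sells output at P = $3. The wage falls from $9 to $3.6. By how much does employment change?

ΔL = 117

From P·MP_L = w with MP_L = 6·L^(-1/3), the labor demand is L(w) = (18/w)^(3).
At w = 9: L = 8. At w = 3.6: L = 125.
ΔL = 125 − 8 = 117.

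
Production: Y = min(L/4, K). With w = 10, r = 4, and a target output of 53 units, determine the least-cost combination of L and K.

L* = 212, K* = 53

With a fixed-proportions technology, the cost-minimizing bundle uses no slack in either input: L/4 = K = Y.
So L = 4·53 = 212 and K = 53.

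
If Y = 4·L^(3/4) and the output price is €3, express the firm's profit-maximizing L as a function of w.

MP_L = (3/4)·4·L^(-1/4) = 3·L^(-1/4).
Setting P·MP_L = w: 9·L^(-1/4) = w.
Solving for L: L^(-1/4) = w/9, so L = (9/w)^(4).

L(w) = 6561/w^(4)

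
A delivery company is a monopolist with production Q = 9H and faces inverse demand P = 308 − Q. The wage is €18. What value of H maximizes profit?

H* = 17

Marginal revenue from the inverse demand is MR = 308 − 2Q.
The marginal product is MP_H = 9.
A monopolist hires until marginal revenue product equals the wage: MR·MP_H = w.
(308 − 18H)·9 = 18, so H = 17.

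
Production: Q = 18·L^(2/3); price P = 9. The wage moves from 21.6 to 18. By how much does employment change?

ΔL = 91

From P·MP_L = w with MP_L = 12·L^(-1/3), the labor demand is L(w) = (108/w)^(3).
At w = 21.6: L = 125. At w = 18: L = 216.
ΔL = 216 − 125 = 91.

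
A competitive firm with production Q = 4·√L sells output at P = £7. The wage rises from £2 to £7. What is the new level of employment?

From P·MP_L = w with MP_L = 2·L^(-1/2), the labor demand is L(w) = (14/w)^(2).
At w = 2: L = 49. At w = 7: L = 4.

L* = 4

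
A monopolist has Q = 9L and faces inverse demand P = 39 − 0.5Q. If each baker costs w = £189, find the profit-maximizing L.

L* = 2

Marginal revenue from the inverse demand is MR = 39 − Q.
The marginal product is MP_L = 9.
A monopolist hires until marginal revenue product equals the wage: MR·MP_L = w.
(39 − 9L)·9 = 189, so L = 2.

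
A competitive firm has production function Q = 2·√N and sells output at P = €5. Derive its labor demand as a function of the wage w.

N(w) = 25/w²

MP_N = (1/2)·2·N^(-1/2) = N^(-1/2).
Setting P·MP_N = w: 5·N^(-1/2) = w.
Solving for N: N^(-1/2) = w/5, so N = (5/w)^(2).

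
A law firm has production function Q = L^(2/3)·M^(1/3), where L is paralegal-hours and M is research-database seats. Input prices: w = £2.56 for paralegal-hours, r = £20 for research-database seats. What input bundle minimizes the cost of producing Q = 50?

Cost minimization requires the marginal rate of technical substitution to equal the input-price ratio: MP_L/MP_M = w/r.
Here MP_L/MP_M = (2/3)·(M/L)/(1/3) = 2·(M/L). Setting this equal to 2.56/20 = 0.128 gives M = 0.064L.
Substituting into Q = 50: L^(2/3)·(0.064L)^(1/3) = 50.
Solving, L = 125 and M = 8.

L* = 125, M* = 8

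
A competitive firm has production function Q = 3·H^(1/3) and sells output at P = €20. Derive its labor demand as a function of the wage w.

H(w) = (20/w)^(3/2)

MP_H = (1/3)·3·H^(-2/3) = H^(-2/3).
Setting P·MP_H = w: 20·H^(-2/3) = w.
Solving for H: H^(-2/3) = w/20, so H = (20/w)^(3/2).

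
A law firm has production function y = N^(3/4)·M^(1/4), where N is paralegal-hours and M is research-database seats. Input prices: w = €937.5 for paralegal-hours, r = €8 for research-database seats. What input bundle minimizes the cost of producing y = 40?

Cost minimization requires the marginal rate of technical substitution to equal the input-price ratio: MP_N/MP_M = w/r.
Here MP_N/MP_M = (3/4)·(M/N)/(1/4) = 3·(M/N). Setting this equal to 937.5/8 = 117.1875 gives M = 39.0625N.
Substituting into y = 40: N^(3/4)·(39.0625N)^(1/4) = 40.
Solving, N = 16 and M = 625.

N* = 16, M* = 625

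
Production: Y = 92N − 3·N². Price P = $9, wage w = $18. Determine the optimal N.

N* = 15

The marginal product of N is MP_N = 92 − 6N.
A price-taking firm hires until the value of the marginal product equals the wage: P·MP_N = w, so 9·(92 − 6N) = 18.
Then 92 − 6N = 2, giving N = 15.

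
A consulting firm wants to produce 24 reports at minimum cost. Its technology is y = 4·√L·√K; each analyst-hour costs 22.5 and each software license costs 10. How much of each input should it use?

L* = 4, K* = 9

Cost minimization requires the marginal rate of technical substitution to equal the input-price ratio: MP_L/MP_K = w/r.
Here MP_L/MP_K = (1/2)·(K/L)/(1/2) = (K/L). Setting this equal to 22.5/10 = 2.25 gives K = 2.25L.
Substituting into y = 24: 4·L^(1/2)·(2.25L)^(1/2) = 24.
Solving, L = 4 and K = 9.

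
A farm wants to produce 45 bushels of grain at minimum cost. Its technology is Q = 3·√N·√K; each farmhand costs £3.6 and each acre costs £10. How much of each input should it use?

Cost minimization requires the marginal rate of technical substitution to equal the input-price ratio: MP_N/MP_K = w/r.
Here MP_N/MP_K = (1/2)·(K/N)/(1/2) = (K/N). Setting this equal to 3.6/10 = 0.36 gives K = 0.36N.
Substituting into Q = 45: 3·N^(1/2)·(0.36N)^(1/2) = 45.
Solving, N = 25 and K = 9.

N* = 25, K* = 9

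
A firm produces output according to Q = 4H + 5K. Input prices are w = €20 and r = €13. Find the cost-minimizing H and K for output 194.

H* = 0, K* = 38.8

The inputs are perfect substitutes, so the firm uses whichever has the lower cost per unit of output.
Cost per unit of output via H is w/4 = 5; via K it is r/5 = 2.6. K is cheaper.
Producing Q = 194 with K alone: H = 0, K = 38.8.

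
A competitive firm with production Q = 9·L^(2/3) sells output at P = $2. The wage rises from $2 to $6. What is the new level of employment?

L* = 8

From P·MP_L = w with MP_L = 6·L^(-1/3), the labor demand is L(w) = (12/w)^(3).
At w = 2: L = 216. At w = 6: L = 8.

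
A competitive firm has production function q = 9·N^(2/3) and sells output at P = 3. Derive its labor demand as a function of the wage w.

MP_N = (2/3)·9·N^(-1/3) = 6·N^(-1/3).
Setting P·MP_N = w: 18·N^(-1/3) = w.
Solving for N: N^(-1/3) = w/18, so N = (18/w)^(3).

N(w) = 5832/w³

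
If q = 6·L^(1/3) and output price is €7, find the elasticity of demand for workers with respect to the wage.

MP_L = (1/3)·6·L^(-2/3), so P·MP_L = w gives 14·L^(-2/3) = w.
Solving, L(w) = (14/w)^(3/2). This is a constant-elasticity form: L ∝ w^(−3/2), so ε = −3/2.

ε = -1.5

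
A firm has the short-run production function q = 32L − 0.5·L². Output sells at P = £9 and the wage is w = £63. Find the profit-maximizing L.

The marginal product of L is MP_L = 32 − L.
A price-taking firm hires until the value of the marginal product equals the wage: P·MP_L = w, so 9·(32 − L) = 63.
Then 32 − L = 7, giving L = 25.

L* = 25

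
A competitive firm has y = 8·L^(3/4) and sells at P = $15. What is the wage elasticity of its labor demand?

MP_L = (3/4)·8·L^(-1/4), so P·MP_L = w gives 90·L^(-1/4) = w.
Solving, L(w) = (90/w)^(4). This is a constant-elasticity form: L ∝ w^(−4), so ε = −4.

ε = -4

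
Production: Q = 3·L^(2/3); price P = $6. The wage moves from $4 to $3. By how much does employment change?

From P·MP_L = w with MP_L = 2·L^(-1/3), the labor demand is L(w) = (12/w)^(3).
At w = 4: L = 27. At w = 3: L = 64.
ΔL = 64 − 27 = 37.

ΔL = 37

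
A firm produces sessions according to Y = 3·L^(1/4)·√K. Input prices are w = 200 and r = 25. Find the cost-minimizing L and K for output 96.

L* = 16, K* = 256

Cost minimization requires the marginal rate of technical substitution to equal the input-price ratio: MP_L/MP_K = w/r.
Here MP_L/MP_K = (1/4)·(K/L)/(1/2) = 0.5·(K/L). Setting this equal to 200/25 = 8 gives K = 16L.
Substituting into Y = 96: 3·L^(1/4)·(16L)^(1/2) = 96.
Solving, L = 16 and K = 256.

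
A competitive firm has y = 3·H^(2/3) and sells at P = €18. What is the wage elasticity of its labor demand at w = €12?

MP_H = (2/3)·3·H^(-1/3), so P·MP_H = w gives 36·H^(-1/3) = w.
Solving, H(w) = (36/w)^(3). This is a constant-elasticity form: H ∝ w^(−3), so ε = −3.

ε = -3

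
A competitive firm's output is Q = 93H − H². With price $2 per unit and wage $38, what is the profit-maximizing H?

H* = 37

The marginal product of H is MP_H = 93 − 2H.
A price-taking firm hires until the value of the marginal product equals the wage: P·MP_H = w, so 2·(93 − 2H) = 38.
Then 93 − 2H = 19, giving H = 37.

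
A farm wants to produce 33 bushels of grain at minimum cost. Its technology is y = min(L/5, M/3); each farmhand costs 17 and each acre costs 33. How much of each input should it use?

With a fixed-proportions technology, the cost-minimizing bundle uses no slack in either input: L/5 = M/3 = y.
So L = 5·33 = 165 and M = 3·33 = 99.

L* = 165, M* = 99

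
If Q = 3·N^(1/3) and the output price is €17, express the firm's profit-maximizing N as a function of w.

N(w) = (17/w)^(3/2)

MP_N = (1/3)·3·N^(-2/3) = N^(-2/3).
Setting P·MP_N = w: 17·N^(-2/3) = w.
Solving for N: N^(-2/3) = w/17, so N = (17/w)^(3/2).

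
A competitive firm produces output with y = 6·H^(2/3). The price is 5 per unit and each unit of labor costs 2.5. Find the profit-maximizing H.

H* = 512

MP_H = (2/3)·6·H^(-1/3) = 4·H^(-1/3).
Profit maximization for a price taker requires P·MP_H = w: 5·4·H^(-1/3) = 2.5.
So H^(-1/3) = 0.125, which gives H = 512.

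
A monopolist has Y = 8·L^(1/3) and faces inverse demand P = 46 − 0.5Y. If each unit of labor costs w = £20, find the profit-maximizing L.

Marginal revenue from the inverse demand is MR = 46 − Y.
The marginal product is MP_L = (8/3)·L^(-2/3).
A monopolist hires until marginal revenue product equals the wage: MR·MP_L = w.
At L, Y = 8·L^(1/3). Substituting and solving: (46 − 8·L^(1/3))·(8/3)·L^(-2/3) = 20 gives L = 8.

L* = 8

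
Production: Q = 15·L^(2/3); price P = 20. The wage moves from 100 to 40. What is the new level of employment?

L* = 125

From P·MP_L = w with MP_L = 10·L^(-1/3), the labor demand is L(w) = (200/w)^(3).
At w = 100: L = 8. At w = 40: L = 125.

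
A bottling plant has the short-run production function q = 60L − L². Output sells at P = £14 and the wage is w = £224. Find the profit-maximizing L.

L* = 22

The marginal product of L is MP_L = 60 − 2L.
A price-taking firm hires until the value of the marginal product equals the wage: P·MP_L = w, so 14·(60 − 2L) = 224.
Then 60 − 2L = 16, giving L = 22.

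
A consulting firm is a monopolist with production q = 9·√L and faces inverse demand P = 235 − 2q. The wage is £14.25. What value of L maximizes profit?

L* = 36

Marginal revenue from the inverse demand is MR = 235 − 4q.
The marginal product is MP_L = 4.5·L^(-1/2).
A monopolist hires until marginal revenue product equals the wage: MR·MP_L = w.
At L, q = 9·√L. Substituting and solving: (235 − 36·√L)·4.5·L^(-1/2) = 14.25 gives L = 36.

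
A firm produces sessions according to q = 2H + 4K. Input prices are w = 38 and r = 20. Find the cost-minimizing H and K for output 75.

H* = 0, K* = 18.75

The inputs are perfect substitutes, so the firm uses whichever has the lower cost per unit of output.
Cost per unit of output via H is w/2 = 19; via K it is r/4 = 5. K is cheaper.
Producing q = 75 with K alone: H = 0, K = 18.75.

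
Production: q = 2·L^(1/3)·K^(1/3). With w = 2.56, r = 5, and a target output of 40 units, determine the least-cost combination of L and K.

Cost minimization requires the marginal rate of technical substitution to equal the input-price ratio: MP_L/MP_K = w/r.
Here MP_L/MP_K = (1/3)·(K/L)/(1/3) = (K/L). Setting this equal to 2.56/5 = 0.512 gives K = 0.512L.
Substituting into q = 40: 2·L^(1/3)·(0.512L)^(1/3) = 40.
Solving, L = 125 and K = 64.

L* = 125, K* = 64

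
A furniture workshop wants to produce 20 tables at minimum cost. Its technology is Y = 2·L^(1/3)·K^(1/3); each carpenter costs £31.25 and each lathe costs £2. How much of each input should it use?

Cost minimization requires the marginal rate of technical substitution to equal the input-price ratio: MP_L/MP_K = w/r.
Here MP_L/MP_K = (1/3)·(K/L)/(1/3) = (K/L). Setting this equal to 31.25/2 = 15.625 gives K = 15.625L.
Substituting into Y = 20: 2·L^(1/3)·(15.625L)^(1/3) = 20.
Solving, L = 8 and K = 125.

L* = 8, K* = 125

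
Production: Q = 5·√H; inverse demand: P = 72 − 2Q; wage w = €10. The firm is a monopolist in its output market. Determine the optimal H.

Marginal revenue from the inverse demand is MR = 72 − 4Q.
The marginal product is MP_H = 2.5·H^(-1/2).
A monopolist hires until marginal revenue product equals the wage: MR·MP_H = w.
At H, Q = 5·√H. Substituting and solving: (72 − 20·√H)·2.5·H^(-1/2) = 10 gives H = 9.

H* = 9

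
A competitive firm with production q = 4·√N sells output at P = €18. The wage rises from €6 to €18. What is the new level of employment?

N* = 4

From P·MP_N = w with MP_N = 2·N^(-1/2), the labor demand is N(w) = (36/w)^(2).
At w = 6: N = 36. At w = 18: N = 4.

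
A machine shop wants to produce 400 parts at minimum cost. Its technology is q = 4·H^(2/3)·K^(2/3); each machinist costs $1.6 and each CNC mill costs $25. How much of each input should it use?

H* = 125, K* = 8

Cost minimization requires the marginal rate of technical substitution to equal the input-price ratio: MP_H/MP_K = w/r.
Here MP_H/MP_K = (2/3)·(K/H)/(2/3) = (K/H). Setting this equal to 1.6/25 = 0.064 gives K = 0.064H.
Substituting into q = 400: 4·H^(2/3)·(0.064H)^(2/3) = 400.
Solving, H = 125 and K = 8.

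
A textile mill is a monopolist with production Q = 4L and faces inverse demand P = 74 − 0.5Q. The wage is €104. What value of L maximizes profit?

L* = 12

Marginal revenue from the inverse demand is MR = 74 − Q.
The marginal product is MP_L = 4.
A monopolist hires until marginal revenue product equals the wage: MR·MP_L = w.
(74 − 4L)·4 = 104, so L = 12.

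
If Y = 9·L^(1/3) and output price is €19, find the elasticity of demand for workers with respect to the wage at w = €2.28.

ε = -1.5

MP_L = (1/3)·9·L^(-2/3), so P·MP_L = w gives 57·L^(-2/3) = w.
Solving, L(w) = (57/w)^(3/2). This is a constant-elasticity form: L ∝ w^(−3/2), so ε = −3/2.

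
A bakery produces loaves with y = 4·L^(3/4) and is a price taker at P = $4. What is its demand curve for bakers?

MP_L = (3/4)·4·L^(-1/4) = 3·L^(-1/4).
Setting P·MP_L = w: 12·L^(-1/4) = w.
Solving for L: L^(-1/4) = w/12, so L = (12/w)^(4).

L(w) = 20736/w^(4)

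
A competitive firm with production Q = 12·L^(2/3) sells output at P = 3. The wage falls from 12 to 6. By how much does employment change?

ΔL = 56

From P·MP_L = w with MP_L = 8·L^(-1/3), the labor demand is L(w) = (24/w)^(3).
At w = 12: L = 8. At w = 6: L = 64.
ΔL = 64 − 8 = 56.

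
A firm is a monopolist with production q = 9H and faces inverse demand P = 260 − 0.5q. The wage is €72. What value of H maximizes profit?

H* = 28

Marginal revenue from the inverse demand is MR = 260 − q.
The marginal product is MP_H = 9.
A monopolist hires until marginal revenue product equals the wage: MR·MP_H = w.
(260 − 9H)·9 = 72, so H = 28.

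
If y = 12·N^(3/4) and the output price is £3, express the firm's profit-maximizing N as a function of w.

N(w) = 531441/w^(4)

MP_N = (3/4)·12·N^(-1/4) = 9·N^(-1/4).
Setting P·MP_N = w: 27·N^(-1/4) = w.
Solving for N: N^(-1/4) = w/27, so N = (27/w)^(4).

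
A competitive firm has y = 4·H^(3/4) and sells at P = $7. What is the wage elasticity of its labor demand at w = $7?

MP_H = (3/4)·4·H^(-1/4), so P·MP_H = w gives 21·H^(-1/4) = w.
Solving, H(w) = (21/w)^(4). This is a constant-elasticity form: H ∝ w^(−4), so ε = −4.

ε = -4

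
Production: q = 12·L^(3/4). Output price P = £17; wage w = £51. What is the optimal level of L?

MP_L = (3/4)·12·L^(-1/4) = 9·L^(-1/4).
Profit maximization for a price taker requires P·MP_L = w: 17·9·L^(-1/4) = 51.
So L^(-1/4) = 1/3, which gives L = 81.

L* = 81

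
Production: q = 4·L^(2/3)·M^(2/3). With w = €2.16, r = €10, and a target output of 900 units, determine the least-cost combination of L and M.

L* = 125, M* = 27

Cost minimization requires the marginal rate of technical substitution to equal the input-price ratio: MP_L/MP_M = w/r.
Here MP_L/MP_M = (2/3)·(M/L)/(2/3) = (M/L). Setting this equal to 2.16/10 = 0.216 gives M = 0.216L.
Substituting into q = 900: 4·L^(2/3)·(0.216L)^(2/3) = 900.
Solving, L = 125 and M = 27.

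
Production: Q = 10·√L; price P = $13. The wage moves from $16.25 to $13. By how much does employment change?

From P·MP_L = w with MP_L = 5·L^(-1/2), the labor demand is L(w) = (65/w)^(2).
At w = 16.25: L = 16. At w = 13: L = 25.
ΔL = 25 − 16 = 9.

ΔL = 9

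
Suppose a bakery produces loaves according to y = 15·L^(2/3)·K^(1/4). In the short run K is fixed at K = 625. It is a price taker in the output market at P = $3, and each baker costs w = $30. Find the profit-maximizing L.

L* = 125

With K = 625, MP_L = (2/3)·15·L^(-1/3)·625^(1/4) = 50·L^(-1/3).
Profit maximization for a price taker requires P·MP_L = w: 3·50·L^(-1/3) = 30.
So L^(-1/3) = 0.2, which gives L = 125.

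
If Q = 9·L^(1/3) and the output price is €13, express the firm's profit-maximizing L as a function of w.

L(w) = (39/w)^(3/2)

MP_L = (1/3)·9·L^(-2/3) = 3·L^(-2/3).
Setting P·MP_L = w: 39·L^(-2/3) = w.
Solving for L: L^(-2/3) = w/39, so L = (39/w)^(3/2).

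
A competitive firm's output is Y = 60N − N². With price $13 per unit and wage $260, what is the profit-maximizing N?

The marginal product of N is MP_N = 60 − 2N.
A price-taking firm hires until the value of the marginal product equals the wage: P·MP_N = w, so 13·(60 − 2N) = 260.
Then 60 − 2N = 20, giving N = 20.

N* = 20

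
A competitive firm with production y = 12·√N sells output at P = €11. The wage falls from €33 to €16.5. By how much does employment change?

ΔN = 12

From P·MP_N = w with MP_N = 6·N^(-1/2), the labor demand is N(w) = (66/w)^(2).
At w = 33: N = 4. At w = 16.5: N = 16.
ΔN = 16 − 4 = 12.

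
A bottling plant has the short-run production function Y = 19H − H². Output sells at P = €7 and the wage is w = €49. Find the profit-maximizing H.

H* = 6

The marginal product of H is MP_H = 19 − 2H.
A price-taking firm hires until the value of the marginal product equals the wage: P·MP_H = w, so 7·(19 − 2H) = 49.
Then 19 − 2H = 7, giving H = 6.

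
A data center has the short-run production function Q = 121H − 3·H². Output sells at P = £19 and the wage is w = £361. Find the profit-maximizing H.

The marginal product of H is MP_H = 121 − 6H.
A price-taking firm hires until the value of the marginal product equals the wage: P·MP_H = w, so 19·(121 − 6H) = 361.
Then 121 − 6H = 19, giving H = 17.

H* = 17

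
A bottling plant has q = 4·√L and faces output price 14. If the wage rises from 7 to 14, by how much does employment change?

ΔL = -12

From P·MP_L = w with MP_L = 2·L^(-1/2), the labor demand is L(w) = (28/w)^(2).
At w = 7: L = 16. At w = 14: L = 4.
ΔL = 4 − 16 = -12.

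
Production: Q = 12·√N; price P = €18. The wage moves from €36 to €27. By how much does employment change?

From P·MP_N = w with MP_N = 6·N^(-1/2), the labor demand is N(w) = (108/w)^(2).
At w = 36: N = 9. At w = 27: N = 16.
ΔN = 16 − 9 = 7.

ΔN = 7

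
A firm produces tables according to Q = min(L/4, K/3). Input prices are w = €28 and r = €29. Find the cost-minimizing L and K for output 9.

L* = 36, K* = 27

With a fixed-proportions technology, the cost-minimizing bundle uses no slack in either input: L/4 = K/3 = Q.
So L = 4·9 = 36 and K = 3·9 = 27.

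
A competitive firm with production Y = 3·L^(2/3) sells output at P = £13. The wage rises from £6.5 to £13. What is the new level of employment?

L* = 8

From P·MP_L = w with MP_L = 2·L^(-1/3), the labor demand is L(w) = (26/w)^(3).
At w = 6.5: L = 64. At w = 13: L = 8.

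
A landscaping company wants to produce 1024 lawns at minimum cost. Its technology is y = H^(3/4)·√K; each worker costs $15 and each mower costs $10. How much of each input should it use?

Cost minimization requires the marginal rate of technical substitution to equal the input-price ratio: MP_H/MP_K = w/r.
Here MP_H/MP_K = (3/4)·(K/H)/(1/2) = 1.5·(K/H). Setting this equal to 15/10 = 1.5 gives K = H.
Substituting into y = 1024: H^(3/4)·(H)^(1/2) = 1024.
Solving, H = 256 and K = 256.

H* = 256, K* = 256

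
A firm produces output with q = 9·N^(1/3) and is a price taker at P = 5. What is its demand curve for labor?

MP_N = (1/3)·9·N^(-2/3) = 3·N^(-2/3).
Setting P·MP_N = w: 15·N^(-2/3) = w.
Solving for N: N^(-2/3) = w/15, so N = (15/w)^(3/2).

N(w) = (15/w)^(3/2)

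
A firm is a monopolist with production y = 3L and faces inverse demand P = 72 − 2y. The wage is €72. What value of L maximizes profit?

L* = 4

Marginal revenue from the inverse demand is MR = 72 − 4y.
The marginal product is MP_L = 3.
A monopolist hires until marginal revenue product equals the wage: MR·MP_L = w.
(72 − 12L)·3 = 72, so L = 4.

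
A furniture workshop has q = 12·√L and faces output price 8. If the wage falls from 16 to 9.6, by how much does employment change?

From P·MP_L = w with MP_L = 6·L^(-1/2), the labor demand is L(w) = (48/w)^(2).
At w = 16: L = 9. At w = 9.6: L = 25.
ΔL = 25 − 9 = 16.

ΔL = 16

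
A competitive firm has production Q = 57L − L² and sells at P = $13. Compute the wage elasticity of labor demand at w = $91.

From P·MP_L = w with MP_L = 57 − 2L, labor demand is L(w) = (57 − w/13)/2.
dL/dw = −1/(26) = -1/26.
At w = 91, L = 25, so ε = (dL/dw)·(w/L) = (-1/26)·(91/25) = -0.14.

ε = -0.14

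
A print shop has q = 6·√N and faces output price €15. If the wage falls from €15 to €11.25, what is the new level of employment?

N* = 16

From P·MP_N = w with MP_N = 3·N^(-1/2), the labor demand is N(w) = (45/w)^(2).
At w = 15: N = 9. At w = 11.25: N = 16.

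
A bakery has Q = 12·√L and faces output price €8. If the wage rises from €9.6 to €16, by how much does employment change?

ΔL = -16

From P·MP_L = w with MP_L = 6·L^(-1/2), the labor demand is L(w) = (48/w)^(2).
At w = 9.6: L = 25. At w = 16: L = 9.
ΔL = 9 − 25 = -16.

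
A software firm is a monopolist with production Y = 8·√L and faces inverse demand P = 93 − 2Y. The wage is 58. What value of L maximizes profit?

L* = 4

Marginal revenue from the inverse demand is MR = 93 − 4Y.
The marginal product is MP_L = 4·L^(-1/2).
A monopolist hires until marginal revenue product equals the wage: MR·MP_L = w.
At L, Y = 8·√L. Substituting and solving: (93 − 32·√L)·4·L^(-1/2) = 58 gives L = 4.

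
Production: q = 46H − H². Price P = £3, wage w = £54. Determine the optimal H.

H* = 14

The marginal product of H is MP_H = 46 − 2H.
A price-taking firm hires until the value of the marginal product equals the wage: P·MP_H = w, so 3·(46 − 2H) = 54.
Then 46 − 2H = 18, giving H = 14.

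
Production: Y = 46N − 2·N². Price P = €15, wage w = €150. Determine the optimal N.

N* = 9

The marginal product of N is MP_N = 46 − 4N.
A price-taking firm hires until the value of the marginal product equals the wage: P·MP_N = w, so 15·(46 − 4N) = 150.
Then 46 − 4N = 10, giving N = 9.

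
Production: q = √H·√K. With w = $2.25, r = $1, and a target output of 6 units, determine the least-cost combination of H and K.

H* = 4, K* = 9

Cost minimization requires the marginal rate of technical substitution to equal the input-price ratio: MP_H/MP_K = w/r.
Here MP_H/MP_K = (1/2)·(K/H)/(1/2) = (K/H). Setting this equal to 2.25/1 = 2.25 gives K = 2.25H.
Substituting into q = 6: H^(1/2)·(2.25H)^(1/2) = 6.
Solving, H = 4 and K = 9.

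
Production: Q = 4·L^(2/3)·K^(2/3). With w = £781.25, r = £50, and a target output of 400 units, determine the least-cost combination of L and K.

Cost minimization requires the marginal rate of technical substitution to equal the input-price ratio: MP_L/MP_K = w/r.
Here MP_L/MP_K = (2/3)·(K/L)/(2/3) = (K/L). Setting this equal to 781.25/50 = 15.625 gives K = 15.625L.
Substituting into Q = 400: 4·L^(2/3)·(15.625L)^(2/3) = 400.
Solving, L = 8 and K = 125.

L* = 8, K* = 125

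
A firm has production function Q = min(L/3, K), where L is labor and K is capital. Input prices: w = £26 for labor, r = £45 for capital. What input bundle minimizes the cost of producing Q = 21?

With a fixed-proportions technology, the cost-minimizing bundle uses no slack in either input: L/3 = K = Q.
So L = 3·21 = 63 and K = 21.

L* = 63, K* = 21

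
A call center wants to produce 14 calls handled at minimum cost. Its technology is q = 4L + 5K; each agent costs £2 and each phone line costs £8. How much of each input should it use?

The inputs are perfect substitutes, so the firm uses whichever has the lower cost per unit of output.
Cost per unit of output via L is w/4 = 0.5; via K it is r/5 = 1.6. L is cheaper.
Producing q = 14 with L alone: L = 3.5, K = 0.

L* = 3.5, K* = 0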